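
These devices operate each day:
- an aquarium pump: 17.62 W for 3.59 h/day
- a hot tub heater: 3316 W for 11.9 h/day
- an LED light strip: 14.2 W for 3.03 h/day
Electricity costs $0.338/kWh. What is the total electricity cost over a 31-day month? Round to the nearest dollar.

aquarium pump: 17.62 W × 3.59 h × 31 d = 1,961 Wh = 1.961 kWh
hot tub heater: 3316 W × 11.9 h × 31 d = 1,223,272 Wh = 1,223 kWh
LED light strip: 14.2 W × 3.03 h × 31 d = 1,334 Wh = 1.334 kWh
Total energy = 1.961 + 1,223 + 1.334 = 1,227 kWh
Cost = 1,227 kWh × $0.338 = $414.58 ≈ $415

$415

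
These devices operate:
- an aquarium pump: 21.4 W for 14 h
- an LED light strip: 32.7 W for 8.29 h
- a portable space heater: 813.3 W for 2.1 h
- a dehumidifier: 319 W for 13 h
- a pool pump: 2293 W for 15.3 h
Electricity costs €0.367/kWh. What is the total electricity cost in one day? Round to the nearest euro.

aquarium pump: 21.4 W × 14 h = 300 Wh = 0.2996 kWh
LED light strip: 32.7 W × 8.29 h = 271 Wh = 0.2711 kWh
portable space heater: 813.3 W × 2.1 h = 1,708 Wh = 1.708 kWh
dehumidifier: 319 W × 13 h = 4,147 Wh = 4.147 kWh
pool pump: 2293 W × 15.3 h = 35,083 Wh = 35.08 kWh
Total energy = 0.2996 + 0.2711 + 1.708 + 4.147 + 35.08 = 41.51 kWh
Cost = 41.51 kWh × €0.367 = €15.23 ≈ €15

€15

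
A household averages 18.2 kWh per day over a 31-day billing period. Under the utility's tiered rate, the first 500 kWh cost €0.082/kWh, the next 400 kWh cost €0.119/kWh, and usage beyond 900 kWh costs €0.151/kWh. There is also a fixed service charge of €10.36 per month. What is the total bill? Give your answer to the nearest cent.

Usage = 18.2 kWh/day × 31 days = 564.2 kWh
First 500 kWh × €0.082 = €41.00
Next 64.2 kWh × €0.119 = €7.64
Remaining tier: 0 kWh (not reached)
Energy charge = €48.64; + service €10.36 = €59.00

€59.00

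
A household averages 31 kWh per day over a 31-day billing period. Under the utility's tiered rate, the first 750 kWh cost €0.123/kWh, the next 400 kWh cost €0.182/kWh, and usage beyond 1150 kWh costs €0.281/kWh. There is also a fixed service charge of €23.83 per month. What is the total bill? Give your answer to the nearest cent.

€154.48

Usage = 31 kWh/day × 31 days = 961 kWh
First 750 kWh × €0.123 = €92.25
Next 211 kWh × €0.182 = €38.40
Remaining tier: 0 kWh (not reached)
Energy charge = €130.65; + service €23.83 = €154.48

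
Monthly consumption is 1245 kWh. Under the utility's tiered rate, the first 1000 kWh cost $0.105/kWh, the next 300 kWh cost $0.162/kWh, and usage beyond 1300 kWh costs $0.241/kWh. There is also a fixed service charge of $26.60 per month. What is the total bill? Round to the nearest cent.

First 1000 kWh × $0.105 = $105.00
Next 245 kWh × $0.162 = $39.69
Remaining tier: 0 kWh (not reached)
Energy charge = $144.69; + service $26.60 = $171.29

$171.29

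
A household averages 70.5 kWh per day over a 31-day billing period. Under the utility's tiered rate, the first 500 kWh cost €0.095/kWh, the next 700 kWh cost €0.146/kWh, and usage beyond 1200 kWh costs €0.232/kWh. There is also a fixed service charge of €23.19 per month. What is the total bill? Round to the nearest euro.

Usage = 70.5 kWh/day × 31 days = 2185.5 kWh
First 500 kWh × €0.095 = €47.50
Next 700 kWh × €0.146 = €102.20
Remaining 985.5 kWh × €0.232 = €228.64
Energy charge = €378.34; + service €23.19 = €401.53 ≈ €402

€402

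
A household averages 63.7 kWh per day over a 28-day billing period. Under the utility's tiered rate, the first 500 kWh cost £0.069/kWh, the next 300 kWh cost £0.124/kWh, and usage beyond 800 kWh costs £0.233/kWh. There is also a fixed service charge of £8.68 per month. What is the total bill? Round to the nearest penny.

Usage = 63.7 kWh/day × 28 days = 1783.6 kWh
First 500 kWh × £0.069 = £34.50
Next 300 kWh × £0.124 = £37.20
Remaining 983.6 kWh × £0.233 = £229.18
Energy charge = £300.88; + service £8.68 = £309.56

£309.56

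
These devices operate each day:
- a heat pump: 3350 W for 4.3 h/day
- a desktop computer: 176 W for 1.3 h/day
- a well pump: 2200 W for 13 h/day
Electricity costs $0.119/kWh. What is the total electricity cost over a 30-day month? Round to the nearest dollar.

$154

heat pump: 3350 W × 4.3 h × 30 d = 432,150 Wh = 432.1 kWh
desktop computer: 176 W × 1.3 h × 30 d = 6,864 Wh = 6.864 kWh
well pump: 2200 W × 13 h × 30 d = 858,000 Wh = 858 kWh
Total energy = 432.1 + 6.864 + 858 = 1,297 kWh
Cost = 1,297 kWh × $0.119 = $154.34 ≈ $154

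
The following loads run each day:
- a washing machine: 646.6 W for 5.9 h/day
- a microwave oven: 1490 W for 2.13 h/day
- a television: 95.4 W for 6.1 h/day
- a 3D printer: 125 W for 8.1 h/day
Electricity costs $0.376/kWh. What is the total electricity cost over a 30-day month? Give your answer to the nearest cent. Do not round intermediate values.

$96.82

washing machine: 646.6 W × 5.9 h × 30 d = 114,448 Wh = 114.4 kWh
microwave oven: 1490 W × 2.13 h × 30 d = 95,211 Wh = 95.21 kWh
television: 95.4 W × 6.1 h × 30 d = 17,458 Wh = 17.46 kWh
3D printer: 125 W × 8.1 h × 30 d = 30,375 Wh = 30.38 kWh
Total energy = 114.4 + 95.21 + 17.46 + 30.38 = 257.5 kWh
Cost = 257.5 kWh × $0.376 = $96.82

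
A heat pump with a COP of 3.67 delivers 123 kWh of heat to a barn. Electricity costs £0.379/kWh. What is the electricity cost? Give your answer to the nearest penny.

£12.70

Electrical input = 123 kWh / 3.67 = 33.51 kWh
Cost = 33.51 × £0.379/kWh = £12.70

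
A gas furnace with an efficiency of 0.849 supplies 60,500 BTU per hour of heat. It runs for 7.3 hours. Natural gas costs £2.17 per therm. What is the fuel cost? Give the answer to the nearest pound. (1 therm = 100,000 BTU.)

£11

Heat delivered = 60,500 BTU/h × 7.3 h = 441,650 BTU
Gas input = 441,650 / 0.849 = 520,200 BTU
= 520,200 / 100,000 = 5.202 therm
Cost = 5.202 × £2.17/therm = £11.29 ≈ £11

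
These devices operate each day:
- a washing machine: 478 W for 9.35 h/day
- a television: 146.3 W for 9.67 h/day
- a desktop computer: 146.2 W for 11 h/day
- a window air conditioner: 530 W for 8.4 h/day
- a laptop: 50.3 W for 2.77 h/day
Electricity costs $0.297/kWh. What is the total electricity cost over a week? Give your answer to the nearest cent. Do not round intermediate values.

washing machine: 478 W × 9.35 h × 7 d = 31,285 Wh = 31.29 kWh
television: 146.3 W × 9.67 h × 7 d = 9,903 Wh = 9.903 kWh
desktop computer: 146.2 W × 11 h × 7 d = 11,257 Wh = 11.26 kWh
window air conditioner: 530 W × 8.4 h × 7 d = 31,164 Wh = 31.16 kWh
laptop: 50.3 W × 2.77 h × 7 d = 975 Wh = 0.9753 kWh
Total energy = 31.29 + 9.903 + 11.26 + 31.16 + 0.9753 = 84.58 kWh
Cost = 84.58 kWh × $0.297 = $25.12

$25.12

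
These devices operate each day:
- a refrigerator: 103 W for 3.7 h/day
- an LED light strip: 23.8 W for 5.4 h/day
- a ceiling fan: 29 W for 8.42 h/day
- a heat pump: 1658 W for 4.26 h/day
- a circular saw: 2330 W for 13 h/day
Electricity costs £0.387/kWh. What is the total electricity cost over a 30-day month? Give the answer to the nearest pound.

£442

refrigerator: 103 W × 3.7 h × 30 d = 11,433 Wh = 11.43 kWh
LED light strip: 23.8 W × 5.4 h × 30 d = 3,856 Wh = 3.856 kWh
ceiling fan: 29 W × 8.42 h × 30 d = 7,325 Wh = 7.325 kWh
heat pump: 1658 W × 4.26 h × 30 d = 211,892 Wh = 211.9 kWh
circular saw: 2330 W × 13 h × 30 d = 908,700 Wh = 908.7 kWh
Total energy = 11.43 + 3.856 + 7.325 + 211.9 + 908.7 = 1,143 kWh
Cost = 1,143 kWh × £0.387 = £442.42 ≈ £442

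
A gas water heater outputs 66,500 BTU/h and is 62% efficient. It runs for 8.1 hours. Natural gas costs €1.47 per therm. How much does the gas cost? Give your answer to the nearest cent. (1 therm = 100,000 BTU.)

Heat delivered = 66,500 BTU/h × 8.1 h = 538,650 BTU
Gas input = 538,650 / 0.62 = 868,790 BTU
= 868,790 / 100,000 = 8.688 therm
Cost = 8.688 × €1.47/therm = €12.77

€12.77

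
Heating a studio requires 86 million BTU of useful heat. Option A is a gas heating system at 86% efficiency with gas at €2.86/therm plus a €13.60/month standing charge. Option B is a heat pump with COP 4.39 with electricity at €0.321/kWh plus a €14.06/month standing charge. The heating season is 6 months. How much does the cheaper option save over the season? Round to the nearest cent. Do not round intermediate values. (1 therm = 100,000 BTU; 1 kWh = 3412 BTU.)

Heat load = 86 × 10⁶ BTU = 86,000,000 BTU
Gas: input = 86,000,000 / 0.86 = 100,000,000 BTU = 1,000 therm → 1,000 × €2.86 = €2,860.00; + 6 × €13.60 standing = €2,941.60
Heat pump: 86,000,000 BTU / 3412 = 25,210 kWh heat; / 4.39 = 5,741 kWh in → × €0.321 = €1,843.02; + 6 × €14.06 standing = €1,927.38
Difference = |€2,941.60 − €1,927.38| = €1,014.22

€1014.22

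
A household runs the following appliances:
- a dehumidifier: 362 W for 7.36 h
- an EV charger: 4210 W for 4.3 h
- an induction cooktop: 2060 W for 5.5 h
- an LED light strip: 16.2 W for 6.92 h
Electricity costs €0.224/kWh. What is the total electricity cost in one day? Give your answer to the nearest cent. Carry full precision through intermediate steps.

dehumidifier: 362 W × 7.36 h = 2,664 Wh = 2.664 kWh
EV charger: 4210 W × 4.3 h = 18,103 Wh = 18.1 kWh
induction cooktop: 2060 W × 5.5 h = 11,330 Wh = 11.33 kWh
LED light strip: 16.2 W × 6.92 h = 112 Wh = 0.1121 kWh
Total energy = 2.664 + 18.1 + 11.33 + 0.1121 = 32.21 kWh
Cost = 32.21 kWh × €0.224 = €7.21

€7.21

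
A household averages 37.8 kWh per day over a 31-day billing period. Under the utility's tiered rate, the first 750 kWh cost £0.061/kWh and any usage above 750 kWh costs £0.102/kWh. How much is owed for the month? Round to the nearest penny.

Usage = 37.8 kWh/day × 31 days = 1171.8 kWh
First 750 kWh × £0.061 = £45.75
Remaining 421.8 kWh × £0.102 = £43.02
Total = £88.77

£88.77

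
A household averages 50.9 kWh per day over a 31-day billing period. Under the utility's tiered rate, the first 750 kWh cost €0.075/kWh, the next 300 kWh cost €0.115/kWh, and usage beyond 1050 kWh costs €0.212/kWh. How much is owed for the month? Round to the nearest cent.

€202.66

Usage = 50.9 kWh/day × 31 days = 1577.9 kWh
First 750 kWh × €0.075 = €56.25
Next 300 kWh × €0.115 = €34.50
Remaining 527.9 kWh × €0.212 = €111.91
Total = €202.66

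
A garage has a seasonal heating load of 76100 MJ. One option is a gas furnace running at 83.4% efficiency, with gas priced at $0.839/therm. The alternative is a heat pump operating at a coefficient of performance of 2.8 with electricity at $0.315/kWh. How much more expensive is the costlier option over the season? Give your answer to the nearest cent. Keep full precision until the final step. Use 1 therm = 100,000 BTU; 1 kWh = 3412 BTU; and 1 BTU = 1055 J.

Heat load = 76100 MJ = 76,100,000,000 J / 1055 = 72,132,701 BTU
Gas: input = 72,132,701 / 0.834 = 86,490,050 BTU = 864.9 therm → 864.9 × $0.839 = $725.65
Heat pump: 72,132,701 BTU / 3412 = 21,140 kWh heat; / 2.8 = 7,550 kWh in → × $0.315 = $2,378.35
Difference = |$725.65 − $2,378.35| = $1,652.70

$1652.70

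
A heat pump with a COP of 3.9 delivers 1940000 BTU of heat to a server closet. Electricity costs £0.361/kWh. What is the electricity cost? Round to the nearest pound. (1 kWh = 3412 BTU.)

Heat delivered = 1,940,000 BTU / 3412 = 568.6 kWh
Electrical input = 568.6 kWh / 3.9 = 145.8 kWh
Cost = 145.8 × £0.361/kWh = £52.63 ≈ £53

£53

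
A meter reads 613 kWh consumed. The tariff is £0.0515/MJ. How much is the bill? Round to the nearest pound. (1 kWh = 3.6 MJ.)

613 kWh × (3.6 MJ/kWh) = 2,207 MJ
Cost = 2,207 MJ × £0.0515/MJ = £113.65 ≈ £114

£114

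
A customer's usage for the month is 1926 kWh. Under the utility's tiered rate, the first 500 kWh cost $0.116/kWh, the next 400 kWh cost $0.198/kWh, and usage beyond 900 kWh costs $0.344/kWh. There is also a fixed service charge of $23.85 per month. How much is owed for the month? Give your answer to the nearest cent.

First 500 kWh × $0.116 = $58.00
Next 400 kWh × $0.198 = $79.20
Remaining 1026 kWh × $0.344 = $352.94
Energy charge = $490.14; + service $23.85 = $513.99

$513.99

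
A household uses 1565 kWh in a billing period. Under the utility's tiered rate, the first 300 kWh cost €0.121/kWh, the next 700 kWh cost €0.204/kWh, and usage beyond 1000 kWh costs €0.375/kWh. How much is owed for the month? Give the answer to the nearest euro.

€391

First 300 kWh × €0.121 = €36.30
Next 700 kWh × €0.204 = €142.80
Remaining 565 kWh × €0.375 = €211.88
Total = €390.97 ≈ €391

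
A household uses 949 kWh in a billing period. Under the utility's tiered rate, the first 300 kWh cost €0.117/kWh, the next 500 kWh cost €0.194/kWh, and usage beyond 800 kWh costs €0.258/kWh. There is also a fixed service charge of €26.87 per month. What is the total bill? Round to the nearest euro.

€197

First 300 kWh × €0.117 = €35.10
Next 500 kWh × €0.194 = €97.00
Remaining 149 kWh × €0.258 = €38.44
Energy charge = €170.54; + service €26.87 = €197.41 ≈ €197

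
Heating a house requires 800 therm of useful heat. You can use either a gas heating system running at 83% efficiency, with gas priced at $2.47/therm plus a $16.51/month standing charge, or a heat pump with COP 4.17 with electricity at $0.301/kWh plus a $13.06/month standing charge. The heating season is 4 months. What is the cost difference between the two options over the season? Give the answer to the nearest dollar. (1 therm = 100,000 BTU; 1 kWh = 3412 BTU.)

$702

Heat load = 800 therm × 100,000 = 80,000,000 BTU
Gas: input = 80,000,000 / 0.83 = 96,385,542 BTU = 963.9 therm → 963.9 × $2.47 = $2,380.72; + 4 × $16.51 standing = $2,446.76
Heat pump: 80,000,000 BTU / 3412 = 23,450 kWh heat; / 4.17 = 5,623 kWh in → × $0.301 = $1,692.43; + 4 × $13.06 standing = $1,744.67
Difference = |$2,446.76 − $1,744.67| = $702.09 ≈ $702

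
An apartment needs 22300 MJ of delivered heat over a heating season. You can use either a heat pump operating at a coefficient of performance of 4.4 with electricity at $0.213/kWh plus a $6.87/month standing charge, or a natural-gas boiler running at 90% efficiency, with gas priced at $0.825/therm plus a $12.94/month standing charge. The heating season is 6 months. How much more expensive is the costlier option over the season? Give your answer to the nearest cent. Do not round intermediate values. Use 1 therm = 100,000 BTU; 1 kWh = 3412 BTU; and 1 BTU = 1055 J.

$69.72

Heat load = 22300 MJ = 22,300,000,000 J / 1055 = 21,137,441 BTU
Gas: input = 21,137,441 / 0.90 = 23,486,045 BTU = 234.9 therm → 234.9 × $0.825 = $193.76; + 6 × $12.94 standing = $271.40
Heat pump: 21,137,441 BTU / 3412 = 6,195 kWh heat; / 4.4 = 1,408 kWh in → × $0.213 = $299.90; + 6 × $6.87 standing = $341.12
Difference = |$271.40 − $341.12| = $69.72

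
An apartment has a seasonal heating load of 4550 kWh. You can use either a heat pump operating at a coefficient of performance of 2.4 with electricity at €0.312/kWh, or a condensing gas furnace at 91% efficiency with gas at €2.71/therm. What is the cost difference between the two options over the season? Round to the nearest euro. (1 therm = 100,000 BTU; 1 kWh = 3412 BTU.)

€129

Heat load = 4550 kWh × 3412 = 15,524,600 BTU
Gas: input = 15,524,600 / 0.91 = 17,060,000 BTU = 170.6 therm → 170.6 × €2.71 = €462.33
Heat pump: 15,524,600 BTU / 3412 = 4,550 kWh heat; / 2.4 = 1,896 kWh in → × €0.312 = €591.50
Difference = |€462.33 − €591.50| = €129.17 ≈ €129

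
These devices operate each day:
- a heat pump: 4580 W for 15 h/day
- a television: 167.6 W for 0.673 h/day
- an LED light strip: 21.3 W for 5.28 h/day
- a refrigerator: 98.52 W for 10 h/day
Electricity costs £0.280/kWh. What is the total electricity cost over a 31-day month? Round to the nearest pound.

£607

heat pump: 4580 W × 15 h × 31 d = 2,129,700 Wh = 2,130 kWh
television: 167.6 W × 0.673 h × 31 d = 3,497 Wh = 3.497 kWh
LED light strip: 21.3 W × 5.28 h × 31 d = 3,486 Wh = 3.486 kWh
refrigerator: 98.52 W × 10 h × 31 d = 30,541 Wh = 30.54 kWh
Total energy = 2,130 + 3.497 + 3.486 + 30.54 = 2,167 kWh
Cost = 2,167 kWh × £0.280 = £606.82 ≈ £607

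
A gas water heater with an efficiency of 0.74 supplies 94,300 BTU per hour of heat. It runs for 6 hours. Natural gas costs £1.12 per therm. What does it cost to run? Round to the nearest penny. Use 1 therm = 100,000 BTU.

Heat delivered = 94,300 BTU/h × 6 h = 565,800 BTU
Gas input = 565,800 / 0.74 = 764,595 BTU
= 764,595 / 100,000 = 7.646 therm
Cost = 7.646 × £1.12/therm = £8.56

£8.56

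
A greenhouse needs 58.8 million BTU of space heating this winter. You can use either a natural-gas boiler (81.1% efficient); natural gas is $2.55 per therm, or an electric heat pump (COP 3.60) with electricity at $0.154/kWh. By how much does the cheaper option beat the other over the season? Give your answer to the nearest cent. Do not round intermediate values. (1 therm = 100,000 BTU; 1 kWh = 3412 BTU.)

$1111.63

Heat load = 58.8 × 10⁶ BTU = 58,800,000 BTU
Gas: input = 58,800,000 / 0.811 = 72,503,083 BTU = 725 therm → 725 × $2.55 = $1,848.83
Heat pump: 58,800,000 BTU / 3412 = 17,230 kWh heat; / 3.60 = 4,787 kWh in → × $0.154 = $737.20
Difference = |$1,848.83 − $737.20| = $1,111.63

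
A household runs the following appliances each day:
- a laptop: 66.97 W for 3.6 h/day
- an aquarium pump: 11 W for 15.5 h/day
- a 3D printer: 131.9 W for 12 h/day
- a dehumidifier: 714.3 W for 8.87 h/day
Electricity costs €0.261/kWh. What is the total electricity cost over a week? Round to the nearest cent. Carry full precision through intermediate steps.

€15.22

laptop: 66.97 W × 3.6 h × 7 d = 1,688 Wh = 1.688 kWh
aquarium pump: 11 W × 15.5 h × 7 d = 1,194 Wh = 1.194 kWh
3D printer: 131.9 W × 12 h × 7 d = 11,080 Wh = 11.08 kWh
dehumidifier: 714.3 W × 8.87 h × 7 d = 44,351 Wh = 44.35 kWh
Total energy = 1.688 + 1.194 + 11.08 + 44.35 = 58.31 kWh
Cost = 58.31 kWh × €0.261 = €15.22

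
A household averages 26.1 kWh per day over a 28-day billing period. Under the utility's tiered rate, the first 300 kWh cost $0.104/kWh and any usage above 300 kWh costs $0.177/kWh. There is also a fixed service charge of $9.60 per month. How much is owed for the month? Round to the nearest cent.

Usage = 26.1 kWh/day × 28 days = 730.8 kWh
First 300 kWh × $0.104 = $31.20
Remaining 430.8 kWh × $0.177 = $76.25
Energy charge = $107.45; + service $9.60 = $117.05

$117.05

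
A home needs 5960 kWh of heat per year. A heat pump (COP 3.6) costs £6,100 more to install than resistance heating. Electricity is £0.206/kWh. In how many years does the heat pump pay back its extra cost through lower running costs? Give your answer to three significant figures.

6.88 years

Resistance: 5960 kWh × £0.206 = £1,227.76/yr
Heat pump: 5960 / 3.6 = 1656 kWh in → × £0.206 = £341.04/yr
Annual savings = £886.72
Payback = £6,100 / £886.72 = 6.88 years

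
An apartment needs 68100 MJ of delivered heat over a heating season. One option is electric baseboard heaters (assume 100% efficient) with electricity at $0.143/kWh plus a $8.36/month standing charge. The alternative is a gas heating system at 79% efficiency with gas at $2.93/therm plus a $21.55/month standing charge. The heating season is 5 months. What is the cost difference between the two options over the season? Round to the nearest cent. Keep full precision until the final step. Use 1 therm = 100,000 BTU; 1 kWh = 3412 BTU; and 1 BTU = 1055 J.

$245.33

Heat load = 68100 MJ = 68,100,000,000 J / 1055 = 64,549,763 BTU
Gas: input = 64,549,763 / 0.79 = 81,708,561 BTU = 817.1 therm → 817.1 × $2.93 = $2,394.06; + 5 × $21.55 standing = $2,501.81
Electric: 64,549,763 BTU / 3412 = 18,920 kWh → × $0.143 = $2,705.34; + 5 × $8.36 standing = $2,747.14
Difference = |$2,501.81 − $2,747.14| = $245.33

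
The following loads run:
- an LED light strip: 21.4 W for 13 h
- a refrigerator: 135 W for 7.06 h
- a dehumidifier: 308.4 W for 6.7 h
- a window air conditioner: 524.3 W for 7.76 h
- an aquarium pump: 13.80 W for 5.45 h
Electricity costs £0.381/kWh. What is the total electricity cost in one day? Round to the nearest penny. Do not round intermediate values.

LED light strip: 21.4 W × 13 h = 278 Wh = 0.2782 kWh
refrigerator: 135 W × 7.06 h = 953 Wh = 0.9531 kWh
dehumidifier: 308.4 W × 6.7 h = 2,066 Wh = 2.066 kWh
window air conditioner: 524.3 W × 7.76 h = 4,069 Wh = 4.069 kWh
aquarium pump: 13.80 W × 5.45 h = 75 Wh = 0.07521 kWh
Total energy = 0.2782 + 0.9531 + 2.066 + 4.069 + 0.07521 = 7.441 kWh
Cost = 7.441 kWh × £0.381 = £2.84

£2.84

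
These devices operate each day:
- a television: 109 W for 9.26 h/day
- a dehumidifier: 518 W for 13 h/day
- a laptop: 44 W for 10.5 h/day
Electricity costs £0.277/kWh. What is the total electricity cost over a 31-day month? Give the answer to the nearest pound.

television: 109 W × 9.26 h × 31 d = 31,290 Wh = 31.29 kWh
dehumidifier: 518 W × 13 h × 31 d = 208,754 Wh = 208.8 kWh
laptop: 44 W × 10.5 h × 31 d = 14,322 Wh = 14.32 kWh
Total energy = 31.29 + 208.8 + 14.32 = 254.4 kWh
Cost = 254.4 kWh × £0.277 = £70.46 ≈ £70

£70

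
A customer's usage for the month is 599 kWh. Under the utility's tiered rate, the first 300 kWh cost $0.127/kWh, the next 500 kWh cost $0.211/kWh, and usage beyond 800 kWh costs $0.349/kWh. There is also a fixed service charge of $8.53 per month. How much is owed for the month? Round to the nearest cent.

First 300 kWh × $0.127 = $38.10
Next 299 kWh × $0.211 = $63.09
Remaining tier: 0 kWh (not reached)
Energy charge = $101.19; + service $8.53 = $109.72

$109.72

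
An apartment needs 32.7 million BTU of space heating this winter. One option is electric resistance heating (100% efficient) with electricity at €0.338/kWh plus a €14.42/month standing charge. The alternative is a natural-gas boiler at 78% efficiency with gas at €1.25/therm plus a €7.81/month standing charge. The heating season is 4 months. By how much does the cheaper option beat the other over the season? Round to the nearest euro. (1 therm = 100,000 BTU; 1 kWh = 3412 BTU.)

€2742

Heat load = 32.7 × 10⁶ BTU = 32,700,000 BTU
Gas: input = 32,700,000 / 0.78 = 41,923,077 BTU = 419.2 therm → 419.2 × €1.25 = €524.04; + 4 × €7.81 standing = €555.28
Electric: 32,700,000 BTU / 3412 = 9,584 kWh → × €0.338 = €3,239.33; + 4 × €14.42 standing = €3,297.01
Difference = |€555.28 − €3,297.01| = €2,741.73 ≈ €2742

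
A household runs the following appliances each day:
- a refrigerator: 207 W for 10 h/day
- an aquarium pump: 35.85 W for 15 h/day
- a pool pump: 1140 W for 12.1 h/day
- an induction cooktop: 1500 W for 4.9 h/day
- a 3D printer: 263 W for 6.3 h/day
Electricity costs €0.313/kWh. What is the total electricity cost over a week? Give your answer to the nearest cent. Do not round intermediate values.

€55.67

refrigerator: 207 W × 10 h × 7 d = 14,490 Wh = 14.49 kWh
aquarium pump: 35.85 W × 15 h × 7 d = 3,764 Wh = 3.764 kWh
pool pump: 1140 W × 12.1 h × 7 d = 96,558 Wh = 96.56 kWh
induction cooktop: 1500 W × 4.9 h × 7 d = 51,450 Wh = 51.45 kWh
3D printer: 263 W × 6.3 h × 7 d = 11,598 Wh = 11.6 kWh
Total energy = 14.49 + 3.764 + 96.56 + 51.45 + 11.6 = 177.9 kWh
Cost = 177.9 kWh × €0.313 = €55.67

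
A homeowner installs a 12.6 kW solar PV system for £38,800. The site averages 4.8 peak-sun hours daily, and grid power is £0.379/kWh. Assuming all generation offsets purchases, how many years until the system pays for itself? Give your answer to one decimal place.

Daily generation = 12.6 kW × 4.8 h = 60.48 kWh
Annual generation = 60.48 × 365 = 22075 kWh
Annual savings = 22075 × £0.379 = £8,366.50
Payback = £38,800 / £8,366.50 = 4.64 years

4.6 years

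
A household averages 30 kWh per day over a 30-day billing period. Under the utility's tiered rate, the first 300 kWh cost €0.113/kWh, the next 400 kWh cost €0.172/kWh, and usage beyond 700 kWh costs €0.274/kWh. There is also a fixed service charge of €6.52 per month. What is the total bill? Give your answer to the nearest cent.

€164.02

Usage = 30 kWh/day × 30 days = 900 kWh
First 300 kWh × €0.113 = €33.90
Next 400 kWh × €0.172 = €68.80
Remaining 200 kWh × €0.274 = €54.80
Energy charge = €157.50; + service €6.52 = €164.02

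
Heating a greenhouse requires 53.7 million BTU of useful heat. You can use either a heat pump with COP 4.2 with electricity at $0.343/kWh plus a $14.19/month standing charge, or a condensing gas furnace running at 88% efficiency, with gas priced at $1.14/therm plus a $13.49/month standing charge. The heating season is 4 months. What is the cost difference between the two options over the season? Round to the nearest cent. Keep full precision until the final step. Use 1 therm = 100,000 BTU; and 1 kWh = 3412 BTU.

$592.46

Heat load = 53.7 × 10⁶ BTU = 53,700,000 BTU
Gas: input = 53,700,000 / 0.880 = 61,022,727 BTU = 610.2 therm → 610.2 × $1.14 = $695.66; + 4 × $13.49 standing = $749.62
Heat pump: 53,700,000 BTU / 3412 = 15,740 kWh heat; / 4.2 = 3,747 kWh in → × $0.343 = $1,285.32; + 4 × $14.19 standing = $1,342.08
Difference = |$749.62 − $1,342.08| = $592.46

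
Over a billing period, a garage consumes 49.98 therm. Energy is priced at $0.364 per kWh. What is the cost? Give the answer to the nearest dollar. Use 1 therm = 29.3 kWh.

49.98 therm × (29.3 kWh/therm) = 1,464 kWh
Cost = 1,464 kWh × $0.364/kWh = $533.05 ≈ $533

$533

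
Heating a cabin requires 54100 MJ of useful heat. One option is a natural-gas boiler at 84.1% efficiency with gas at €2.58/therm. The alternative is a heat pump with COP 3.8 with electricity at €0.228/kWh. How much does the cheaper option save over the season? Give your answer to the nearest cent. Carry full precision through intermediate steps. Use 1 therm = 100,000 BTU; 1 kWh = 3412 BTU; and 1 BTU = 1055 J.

Heat load = 54100 MJ = 54,100,000,000 J / 1055 = 51,279,621 BTU
Gas: input = 51,279,621 / 0.841 = 60,974,579 BTU = 609.7 therm → 609.7 × €2.58 = €1,573.14
Heat pump: 51,279,621 BTU / 3412 = 15,030 kWh heat; / 3.8 = 3,955 kWh in → × €0.228 = €901.75
Difference = |€1,573.14 − €901.75| = €671.39

€671.39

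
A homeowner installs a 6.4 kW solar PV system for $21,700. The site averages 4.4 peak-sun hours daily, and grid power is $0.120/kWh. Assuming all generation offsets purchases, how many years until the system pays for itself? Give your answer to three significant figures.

Daily generation = 6.4 kW × 4.4 h = 28.16 kWh
Annual generation = 28.16 × 365 = 10278 kWh
Annual savings = 10278 × $0.120 = $1,233.41
Payback = $21,700 / $1,233.41 = 17.6 years

17.6 years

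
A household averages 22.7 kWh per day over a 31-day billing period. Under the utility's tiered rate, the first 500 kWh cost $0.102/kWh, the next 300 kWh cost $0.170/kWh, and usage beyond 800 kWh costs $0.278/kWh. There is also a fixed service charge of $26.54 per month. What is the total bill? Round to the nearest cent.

$112.17

Usage = 22.7 kWh/day × 31 days = 703.7 kWh
First 500 kWh × $0.102 = $51.00
Next 203.7 kWh × $0.170 = $34.63
Remaining tier: 0 kWh (not reached)
Energy charge = $85.63; + service $26.54 = $112.17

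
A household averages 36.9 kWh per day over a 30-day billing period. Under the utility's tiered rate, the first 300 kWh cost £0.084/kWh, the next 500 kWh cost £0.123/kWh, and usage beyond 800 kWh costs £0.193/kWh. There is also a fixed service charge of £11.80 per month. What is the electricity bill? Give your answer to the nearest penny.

Usage = 36.9 kWh/day × 30 days = 1107 kWh
First 300 kWh × £0.084 = £25.20
Next 500 kWh × £0.123 = £61.50
Remaining 307 kWh × £0.193 = £59.25
Energy charge = £145.95; + service £11.80 = £157.75

£157.75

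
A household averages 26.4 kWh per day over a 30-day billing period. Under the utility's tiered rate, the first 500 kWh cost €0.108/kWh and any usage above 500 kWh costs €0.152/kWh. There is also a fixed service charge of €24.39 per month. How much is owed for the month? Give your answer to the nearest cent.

Usage = 26.4 kWh/day × 30 days = 792 kWh
First 500 kWh × €0.108 = €54.00
Remaining 292 kWh × €0.152 = €44.38
Energy charge = €98.38; + service €24.39 = €122.77

€122.77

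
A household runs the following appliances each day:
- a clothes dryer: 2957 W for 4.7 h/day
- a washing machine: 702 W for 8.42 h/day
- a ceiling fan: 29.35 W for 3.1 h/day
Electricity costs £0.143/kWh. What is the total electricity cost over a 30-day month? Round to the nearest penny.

clothes dryer: 2957 W × 4.7 h × 30 d = 416,937 Wh = 416.9 kWh
washing machine: 702 W × 8.42 h × 30 d = 177,325 Wh = 177.3 kWh
ceiling fan: 29.35 W × 3.1 h × 30 d = 2,730 Wh = 2.73 kWh
Total energy = 416.9 + 177.3 + 2.73 = 597 kWh
Cost = 597 kWh × £0.143 = £85.37

£85.37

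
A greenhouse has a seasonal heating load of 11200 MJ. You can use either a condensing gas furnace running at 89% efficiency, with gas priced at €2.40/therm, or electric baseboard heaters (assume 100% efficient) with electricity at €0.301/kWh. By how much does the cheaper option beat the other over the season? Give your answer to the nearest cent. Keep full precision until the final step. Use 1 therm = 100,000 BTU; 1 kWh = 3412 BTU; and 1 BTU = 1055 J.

€650.26

Heat load = 11200 MJ = 11,200,000,000 J / 1055 = 10,616,114 BTU
Gas: input = 10,616,114 / 0.89 = 11,928,218 BTU = 119.3 therm → 119.3 × €2.40 = €286.28
Electric: 10,616,114 BTU / 3412 = 3,111 kWh → × €0.301 = €936.53
Difference = |€286.28 − €936.53| = €650.26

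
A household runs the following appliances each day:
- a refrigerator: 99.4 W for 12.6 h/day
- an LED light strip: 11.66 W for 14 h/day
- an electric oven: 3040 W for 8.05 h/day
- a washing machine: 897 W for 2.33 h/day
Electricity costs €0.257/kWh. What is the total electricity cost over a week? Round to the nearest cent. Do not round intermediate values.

refrigerator: 99.4 W × 12.6 h × 7 d = 8,767 Wh = 8.767 kWh
LED light strip: 11.66 W × 14 h × 7 d = 1,143 Wh = 1.143 kWh
electric oven: 3040 W × 8.05 h × 7 d = 171,304 Wh = 171.3 kWh
washing machine: 897 W × 2.33 h × 7 d = 14,630 Wh = 14.63 kWh
Total energy = 8.767 + 1.143 + 171.3 + 14.63 = 195.8 kWh
Cost = 195.8 kWh × €0.257 = €50.33

€50.33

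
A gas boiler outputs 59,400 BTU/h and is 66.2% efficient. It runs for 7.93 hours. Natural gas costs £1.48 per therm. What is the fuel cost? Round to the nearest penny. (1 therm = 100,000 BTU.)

Heat delivered = 59,400 BTU/h × 7.93 h = 471,042 BTU
Gas input = 471,042 / 0.662 = 711,544 BTU
= 711,544 / 100,000 = 7.115 therm
Cost = 7.115 × £1.48/therm = £10.53

£10.53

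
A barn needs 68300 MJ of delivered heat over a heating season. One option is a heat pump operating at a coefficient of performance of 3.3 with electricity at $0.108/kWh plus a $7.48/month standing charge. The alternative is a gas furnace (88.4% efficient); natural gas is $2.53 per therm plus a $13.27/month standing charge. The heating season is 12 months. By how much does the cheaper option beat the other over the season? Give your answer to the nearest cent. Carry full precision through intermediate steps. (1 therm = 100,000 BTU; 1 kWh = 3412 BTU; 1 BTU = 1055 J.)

$1301.35

Heat load = 68300 MJ = 68,300,000,000 J / 1055 = 64,739,336 BTU
Gas: input = 64,739,336 / 0.884 = 73,234,544 BTU = 732.3 therm → 732.3 × $2.53 = $1,852.83; + 12 × $13.27 standing = $2,012.07
Heat pump: 64,739,336 BTU / 3412 = 18,970 kWh heat; / 3.3 = 5,750 kWh in → × $0.108 = $620.97; + 12 × $7.48 standing = $710.73
Difference = |$2,012.07 − $710.73| = $1,301.35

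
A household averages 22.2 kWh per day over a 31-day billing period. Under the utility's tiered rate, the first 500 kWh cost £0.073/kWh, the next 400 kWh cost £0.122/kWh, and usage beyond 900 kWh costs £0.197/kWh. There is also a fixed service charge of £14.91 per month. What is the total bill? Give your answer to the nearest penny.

£74.37

Usage = 22.2 kWh/day × 31 days = 688.2 kWh
First 500 kWh × £0.073 = £36.50
Next 188.2 kWh × £0.122 = £22.96
Remaining tier: 0 kWh (not reached)
Energy charge = £59.46; + service £14.91 = £74.37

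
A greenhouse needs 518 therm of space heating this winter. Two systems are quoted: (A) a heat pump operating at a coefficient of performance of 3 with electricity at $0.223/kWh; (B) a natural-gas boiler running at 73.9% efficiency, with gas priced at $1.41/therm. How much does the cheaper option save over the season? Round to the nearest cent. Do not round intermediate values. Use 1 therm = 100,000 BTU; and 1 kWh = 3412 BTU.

$140.17

Heat load = 518 therm × 100,000 = 51,800,000 BTU
Gas: input = 51,800,000 / 0.739 = 70,094,723 BTU = 700.9 therm → 700.9 × $1.41 = $988.34
Heat pump: 51,800,000 BTU / 3412 = 15,180 kWh heat; / 3 = 5,061 kWh in → × $0.223 = $1,128.51
Difference = |$988.34 − $1,128.51| = $140.17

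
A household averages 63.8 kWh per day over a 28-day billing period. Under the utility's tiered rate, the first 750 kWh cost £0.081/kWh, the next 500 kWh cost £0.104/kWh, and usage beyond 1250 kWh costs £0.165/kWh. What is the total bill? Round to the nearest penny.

£201.26

Usage = 63.8 kWh/day × 28 days = 1786.4 kWh
First 750 kWh × £0.081 = £60.75
Next 500 kWh × £0.104 = £52.00
Remaining 536.4 kWh × £0.165 = £88.51
Total = £201.26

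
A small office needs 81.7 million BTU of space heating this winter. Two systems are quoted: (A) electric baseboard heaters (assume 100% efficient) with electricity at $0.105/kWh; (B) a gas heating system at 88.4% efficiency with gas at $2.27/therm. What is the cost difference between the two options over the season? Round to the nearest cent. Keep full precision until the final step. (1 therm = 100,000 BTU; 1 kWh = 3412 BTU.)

$416.26

Heat load = 81.7 × 10⁶ BTU = 81,700,000 BTU
Gas: input = 81,700,000 / 0.884 = 92,420,814 BTU = 924.2 therm → 924.2 × $2.27 = $2,097.95
Electric: 81,700,000 BTU / 3412 = 23,940 kWh → × $0.105 = $2,514.21
Difference = |$2,097.95 − $2,514.21| = $416.26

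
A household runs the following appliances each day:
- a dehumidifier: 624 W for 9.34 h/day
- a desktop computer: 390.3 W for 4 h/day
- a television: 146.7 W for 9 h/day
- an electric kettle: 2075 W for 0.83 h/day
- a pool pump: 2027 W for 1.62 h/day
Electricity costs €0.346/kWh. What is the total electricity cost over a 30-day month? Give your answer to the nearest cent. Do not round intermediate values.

dehumidifier: 624 W × 9.34 h × 30 d = 174,845 Wh = 174.8 kWh
desktop computer: 390.3 W × 4 h × 30 d = 46,836 Wh = 46.84 kWh
television: 146.7 W × 9 h × 30 d = 39,609 Wh = 39.61 kWh
electric kettle: 2075 W × 0.83 h × 30 d = 51,668 Wh = 51.67 kWh
pool pump: 2027 W × 1.62 h × 30 d = 98,512 Wh = 98.51 kWh
Total energy = 174.8 + 46.84 + 39.61 + 51.67 + 98.51 = 411.5 kWh
Cost = 411.5 kWh × €0.346 = €142.37

€142.37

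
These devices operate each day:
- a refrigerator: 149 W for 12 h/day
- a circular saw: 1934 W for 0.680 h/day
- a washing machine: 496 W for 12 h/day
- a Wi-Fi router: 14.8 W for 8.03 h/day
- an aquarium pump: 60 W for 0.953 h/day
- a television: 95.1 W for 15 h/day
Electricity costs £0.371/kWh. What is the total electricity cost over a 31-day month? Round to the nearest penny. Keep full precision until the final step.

refrigerator: 149 W × 12 h × 31 d = 55,428 Wh = 55.43 kWh
circular saw: 1934 W × 0.680 h × 31 d = 40,769 Wh = 40.77 kWh
washing machine: 496 W × 12 h × 31 d = 184,512 Wh = 184.5 kWh
Wi-Fi router: 14.8 W × 8.03 h × 31 d = 3,684 Wh = 3.684 kWh
aquarium pump: 60 W × 0.953 h × 31 d = 1,773 Wh = 1.773 kWh
television: 95.1 W × 15 h × 31 d = 44,222 Wh = 44.22 kWh
Total energy = 55.43 + 40.77 + 184.5 + 3.684 + 1.773 + 44.22 = 330.4 kWh
Cost = 330.4 kWh × £0.371 = £122.57

£122.57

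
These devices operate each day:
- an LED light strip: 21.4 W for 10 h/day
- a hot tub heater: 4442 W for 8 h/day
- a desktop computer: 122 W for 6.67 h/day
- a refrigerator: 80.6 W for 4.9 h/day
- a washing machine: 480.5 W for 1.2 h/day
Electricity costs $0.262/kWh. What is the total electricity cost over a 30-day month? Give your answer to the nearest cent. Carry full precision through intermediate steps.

LED light strip: 21.4 W × 10 h × 30 d = 6,420 Wh = 6.42 kWh
hot tub heater: 4442 W × 8 h × 30 d = 1,066,080 Wh = 1,066 kWh
desktop computer: 122 W × 6.67 h × 30 d = 24,412 Wh = 24.41 kWh
refrigerator: 80.6 W × 4.9 h × 30 d = 11,848 Wh = 11.85 kWh
washing machine: 480.5 W × 1.2 h × 30 d = 17,298 Wh = 17.3 kWh
Total energy = 6.42 + 1,066 + 24.41 + 11.85 + 17.3 = 1,126 kWh
Cost = 1,126 kWh × $0.262 = $295.03

$295.03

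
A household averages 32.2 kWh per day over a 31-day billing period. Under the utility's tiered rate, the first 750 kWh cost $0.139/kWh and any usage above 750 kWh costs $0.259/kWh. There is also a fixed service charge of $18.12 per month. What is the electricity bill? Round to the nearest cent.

Usage = 32.2 kWh/day × 31 days = 998.2 kWh
First 750 kWh × $0.139 = $104.25
Remaining 248.2 kWh × $0.259 = $64.28
Energy charge = $168.53; + service $18.12 = $186.65

$186.65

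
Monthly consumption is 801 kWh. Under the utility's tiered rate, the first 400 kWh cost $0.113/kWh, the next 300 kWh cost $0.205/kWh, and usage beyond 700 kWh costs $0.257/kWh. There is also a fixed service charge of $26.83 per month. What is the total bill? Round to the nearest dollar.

$159

First 400 kWh × $0.113 = $45.20
Next 300 kWh × $0.205 = $61.50
Remaining 101 kWh × $0.257 = $25.96
Energy charge = $132.66; + service $26.83 = $159.49 ≈ $159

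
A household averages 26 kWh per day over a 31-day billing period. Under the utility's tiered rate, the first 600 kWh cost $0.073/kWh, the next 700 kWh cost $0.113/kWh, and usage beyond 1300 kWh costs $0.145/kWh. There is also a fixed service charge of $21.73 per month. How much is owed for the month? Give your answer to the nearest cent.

Usage = 26 kWh/day × 31 days = 806 kWh
First 600 kWh × $0.073 = $43.80
Next 206 kWh × $0.113 = $23.28
Remaining tier: 0 kWh (not reached)
Energy charge = $67.08; + service $21.73 = $88.81

$88.81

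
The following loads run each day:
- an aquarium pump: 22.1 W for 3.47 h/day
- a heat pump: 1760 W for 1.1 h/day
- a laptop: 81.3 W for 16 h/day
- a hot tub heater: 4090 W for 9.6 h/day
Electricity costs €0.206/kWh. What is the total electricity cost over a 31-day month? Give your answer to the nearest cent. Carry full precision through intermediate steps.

€271.90

aquarium pump: 22.1 W × 3.47 h × 31 d = 2,377 Wh = 2.377 kWh
heat pump: 1760 W × 1.1 h × 31 d = 60,016 Wh = 60.02 kWh
laptop: 81.3 W × 16 h × 31 d = 40,325 Wh = 40.32 kWh
hot tub heater: 4090 W × 9.6 h × 31 d = 1,217,184 Wh = 1,217 kWh
Total energy = 2.377 + 60.02 + 40.32 + 1,217 = 1,320 kWh
Cost = 1,320 kWh × €0.206 = €271.90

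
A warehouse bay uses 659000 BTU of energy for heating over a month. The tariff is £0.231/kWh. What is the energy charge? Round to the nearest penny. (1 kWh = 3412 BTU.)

£44.62

659000 BTU × (0.00029308 kWh/BTU) = 193.1 kWh
Cost = 193.1 kWh × £0.231/kWh = £44.62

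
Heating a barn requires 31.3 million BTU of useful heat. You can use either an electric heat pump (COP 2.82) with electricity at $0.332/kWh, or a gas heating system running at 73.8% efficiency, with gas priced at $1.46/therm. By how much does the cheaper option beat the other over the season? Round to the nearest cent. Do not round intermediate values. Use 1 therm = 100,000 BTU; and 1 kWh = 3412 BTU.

Heat load = 31.3 × 10⁶ BTU = 31,300,000 BTU
Gas: input = 31,300,000 / 0.738 = 42,411,924 BTU = 424.1 therm → 424.1 × $1.46 = $619.21
Heat pump: 31,300,000 BTU / 3412 = 9,174 kWh heat; / 2.82 = 3,253 kWh in → × $0.332 = $1,080.00
Difference = |$619.21 − $1,080.00| = $460.79

$460.79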